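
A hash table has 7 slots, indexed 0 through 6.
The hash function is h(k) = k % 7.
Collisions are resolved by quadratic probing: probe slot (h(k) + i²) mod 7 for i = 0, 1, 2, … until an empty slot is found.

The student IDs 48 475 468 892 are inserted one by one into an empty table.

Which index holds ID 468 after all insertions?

Insert 48: h=6, slot 6 empty → index 6.
Insert 475: h=6, slot 6 occupied → index 0.
Insert 468: h=6, slots 6,0 occupied → index 3.
Insert 892: h=3, slot 3 occupied → index 4.
Table: [475, -, -, 468, 892, -, 48]

3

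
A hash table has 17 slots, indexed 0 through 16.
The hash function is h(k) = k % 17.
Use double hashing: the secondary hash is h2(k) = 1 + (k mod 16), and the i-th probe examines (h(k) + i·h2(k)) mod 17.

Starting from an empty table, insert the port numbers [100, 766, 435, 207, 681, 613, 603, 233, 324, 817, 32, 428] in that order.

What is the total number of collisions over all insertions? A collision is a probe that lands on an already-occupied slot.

100 hashes to 15; slot 15 is free -> place at 15.
766 hashes to 1; slot 1 is free -> place at 1.
435 hashes to 10; slot 10 is free -> place at 10.
207 hashes to 3; slot 3 is free -> place at 3.
681 hashes to 1, h2=10; 1 taken -> place at 11.
613 hashes to 1, h2=6; 1 taken -> place at 7.
603 hashes to 8; slot 8 is free -> place at 8.
233 hashes to 12; slot 12 is free -> place at 12.
324 hashes to 1, h2=5; 1 taken -> place at 6.
817 hashes to 1, h2=2; 1,3 taken -> place at 5.
32 hashes to 15, h2=1; 15 taken -> place at 16.
428 hashes to 3, h2=13; 3,16,12,8 taken -> place at 4.
Table: [-, 766, -, 207, 428, 817, 324, 613, 603, -, 435, 681, 233, -, -, 100, 32]

10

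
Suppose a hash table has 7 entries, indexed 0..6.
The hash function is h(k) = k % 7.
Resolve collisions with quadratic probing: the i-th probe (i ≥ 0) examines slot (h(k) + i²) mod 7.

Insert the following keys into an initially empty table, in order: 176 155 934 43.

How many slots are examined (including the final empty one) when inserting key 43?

176 hashes to 1; slot 1 is free => place at 1.
155 hashes to 1; 1 taken => place at 2.
934 hashes to 3; slot 3 is free => place at 3.
43 hashes to 1; 1,2 taken => place at 5.
Table: [-, 176, 155, 934, -, 43, -]

3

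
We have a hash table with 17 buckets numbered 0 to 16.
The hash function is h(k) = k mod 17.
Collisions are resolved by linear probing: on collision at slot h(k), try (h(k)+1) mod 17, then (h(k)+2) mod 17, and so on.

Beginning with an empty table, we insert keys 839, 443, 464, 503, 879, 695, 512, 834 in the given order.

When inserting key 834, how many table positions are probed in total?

839: h=6 → slot 6
443: h=1 → slot 1
464: h=5 → slot 5
503: h=10 → slot 10
879: h=12 → slot 12
695: h=15 → slot 15
512: h=2 → slot 2
834: h=1, probe 1,2,3 → slot 3
Table: [—, 443, 512, 834, —, 464, 839, —, —, —, 503, —, 879, —, —, 695, —]

3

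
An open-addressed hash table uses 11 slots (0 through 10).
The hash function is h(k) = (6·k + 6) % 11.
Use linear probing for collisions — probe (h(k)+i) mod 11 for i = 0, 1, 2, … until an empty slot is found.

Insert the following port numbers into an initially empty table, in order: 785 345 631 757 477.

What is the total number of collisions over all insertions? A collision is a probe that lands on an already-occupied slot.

6

785 hashes to 8; slot 8 is free => place at 8.
345 hashes to 8; 8 taken => place at 9.
631 hashes to 8; 8,9 taken => place at 10.
757 hashes to 5; slot 5 is free => place at 5.
477 hashes to 8; 8,9,10 taken => place at 0.
Table: [477, -, -, -, -, 757, -, -, 785, 345, 631]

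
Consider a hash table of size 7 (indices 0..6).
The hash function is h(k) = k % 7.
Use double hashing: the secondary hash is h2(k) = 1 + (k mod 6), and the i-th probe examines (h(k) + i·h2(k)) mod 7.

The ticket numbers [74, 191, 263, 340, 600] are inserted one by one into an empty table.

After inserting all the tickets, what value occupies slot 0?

Insert 74: h=4, slot 4 empty => index 4.
Insert 191: h=2, slot 2 empty => index 2.
Insert 263: h=4, h2=6, slot 4 occupied => index 3.
Insert 340: h=4, h2=5, slots 4,2 occupied => index 0.
Insert 600: h=5, slot 5 empty => index 5.
Table: [340, -, 191, 263, 74, 600, -]

340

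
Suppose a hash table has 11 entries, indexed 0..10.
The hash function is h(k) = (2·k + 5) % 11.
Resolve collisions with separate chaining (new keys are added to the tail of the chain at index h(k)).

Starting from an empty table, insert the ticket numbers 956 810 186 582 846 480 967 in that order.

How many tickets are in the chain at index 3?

Insert 956: h=3, bucket 3 empty → new chain.
Insert 810: h=8, bucket 8 empty → new chain.
Insert 186: h=3, bucket 3 nonempty → append to chain.
Insert 582: h=3, bucket 3 nonempty → append to chain.
Insert 846: h=3, bucket 3 nonempty → append to chain.
Insert 480: h=8, bucket 8 nonempty → append to chain.
Insert 967: h=3, bucket 3 nonempty → append to chain.
Final buckets:
0: -
1: -
2: -
3: 956 -> 186 -> 582 -> 846 -> 967
4: -
5: -
6: -
7: -
8: 810 -> 480
9: -
10: -

5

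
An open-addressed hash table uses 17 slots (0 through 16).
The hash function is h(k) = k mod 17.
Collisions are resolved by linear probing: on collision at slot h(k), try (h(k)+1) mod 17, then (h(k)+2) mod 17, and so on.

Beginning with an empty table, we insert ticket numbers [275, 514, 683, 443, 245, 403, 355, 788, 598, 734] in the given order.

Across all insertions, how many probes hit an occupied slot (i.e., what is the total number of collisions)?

13

275 hashes to 3; slot 3 is free => place at 3.
514 hashes to 4; slot 4 is free => place at 4.
683 hashes to 3; 3,4 taken => place at 5.
443 hashes to 1; slot 1 is free => place at 1.
245 hashes to 7; slot 7 is free => place at 7.
403 hashes to 12; slot 12 is free => place at 12.
355 hashes to 15; slot 15 is free => place at 15.
788 hashes to 6; slot 6 is free => place at 6.
598 hashes to 3; 3,4,5,6,7 taken => place at 8.
734 hashes to 3; 3,4,5,6,7,8 taken => place at 9.
Table: [—, 443, —, 275, 514, 683, 788, 245, 598, 734, —, —, 403, —, —, 355, —]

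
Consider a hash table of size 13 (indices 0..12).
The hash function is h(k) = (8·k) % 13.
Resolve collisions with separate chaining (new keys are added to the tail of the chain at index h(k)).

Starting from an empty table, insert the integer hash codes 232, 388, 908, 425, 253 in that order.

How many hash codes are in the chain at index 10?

Insert 232: h=10, bucket 10 empty → new chain.
Insert 388: h=10, bucket 10 nonempty → append to chain.
Insert 908: h=10, bucket 10 nonempty → append to chain.
Insert 425: h=7, bucket 7 empty → new chain.
Insert 253: h=9, bucket 9 empty → new chain.
Final buckets:
0: .
1: .
2: .
3: .
4: .
5: .
6: .
7: 425
8: .
9: 253
10: 232 -> 388 -> 908
11: .
12: .

3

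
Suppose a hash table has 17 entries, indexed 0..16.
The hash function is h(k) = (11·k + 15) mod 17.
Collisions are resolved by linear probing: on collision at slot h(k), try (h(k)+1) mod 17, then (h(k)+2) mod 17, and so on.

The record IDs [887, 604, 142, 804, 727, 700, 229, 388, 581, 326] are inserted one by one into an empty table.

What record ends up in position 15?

700

887: h=14 -> slot 14
604: h=12 -> slot 12
142: h=13 -> slot 13
804: h=2 -> slot 2
727: h=5 -> slot 5
700: h=14, probe 14,15 -> slot 15
229: h=1 -> slot 1
388: h=16 -> slot 16
581: h=14, probe 14,15,16,0 -> slot 0
326: h=14, probe 14,15,16,0,1,2,3 -> slot 3
Table: [581, 229, 804, 326, _, 727, _, _, _, _, _, _, 604, 142, 887, 700, 388]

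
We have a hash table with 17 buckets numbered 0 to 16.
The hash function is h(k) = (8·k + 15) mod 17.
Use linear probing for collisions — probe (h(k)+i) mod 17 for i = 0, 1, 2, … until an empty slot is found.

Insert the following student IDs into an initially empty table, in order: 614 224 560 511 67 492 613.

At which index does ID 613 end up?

10

614 hashes to 14; slot 14 is free -> place at 14.
224 hashes to 5; slot 5 is free -> place at 5.
560 hashes to 7; slot 7 is free -> place at 7.
511 hashes to 6; slot 6 is free -> place at 6.
67 hashes to 7; 7 taken -> place at 8.
492 hashes to 7; 7,8 taken -> place at 9.
613 hashes to 6; 6,7,8,9 taken -> place at 10.
Table: [_, _, _, _, _, 224, 511, 560, 67, 492, 613, _, _, _, 614, _, _]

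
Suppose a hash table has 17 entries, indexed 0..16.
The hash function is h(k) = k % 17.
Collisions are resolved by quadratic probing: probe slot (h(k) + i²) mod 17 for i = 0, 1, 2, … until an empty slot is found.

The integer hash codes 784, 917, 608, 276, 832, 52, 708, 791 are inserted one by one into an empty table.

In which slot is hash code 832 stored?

0

Insert 784: h=2, slot 2 empty -> index 2.
Insert 917: h=16, slot 16 empty -> index 16.
Insert 608: h=13, slot 13 empty -> index 13.
Insert 276: h=4, slot 4 empty -> index 4.
Insert 832: h=16, slot 16 occupied -> index 0.
Insert 52: h=1, slot 1 empty -> index 1.
Insert 708: h=11, slot 11 empty -> index 11.
Insert 791: h=9, slot 9 empty -> index 9.
Table: [832, 52, 784, ., 276, ., ., ., ., 791, ., 708, ., 608, ., ., 917]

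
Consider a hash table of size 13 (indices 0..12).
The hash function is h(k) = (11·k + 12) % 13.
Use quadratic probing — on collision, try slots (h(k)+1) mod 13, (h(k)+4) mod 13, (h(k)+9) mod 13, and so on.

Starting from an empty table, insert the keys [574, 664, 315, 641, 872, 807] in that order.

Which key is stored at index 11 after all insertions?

872

574 hashes to 8; slot 8 is free -> place at 8.
664 hashes to 10; slot 10 is free -> place at 10.
315 hashes to 6; slot 6 is free -> place at 6.
641 hashes to 4; slot 4 is free -> place at 4.
872 hashes to 10; 10 taken -> place at 11.
807 hashes to 10; 10,11 taken -> place at 1.
Table: [—, 807, —, —, 641, —, 315, —, 574, —, 664, 872, —]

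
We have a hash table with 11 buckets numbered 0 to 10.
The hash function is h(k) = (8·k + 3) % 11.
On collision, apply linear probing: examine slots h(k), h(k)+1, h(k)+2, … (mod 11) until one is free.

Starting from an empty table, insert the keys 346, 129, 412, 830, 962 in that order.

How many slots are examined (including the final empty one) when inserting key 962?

346: h=10 → slot 10
129: h=1 → slot 1
412: h=10, probe 10,0 → slot 0
830: h=10, probe 10,0,1,2 → slot 2
962: h=10, probe 10,0,1,2,3 → slot 3
Table: [412, 129, 830, 962, ∅, ∅, ∅, ∅, ∅, ∅, 346]

5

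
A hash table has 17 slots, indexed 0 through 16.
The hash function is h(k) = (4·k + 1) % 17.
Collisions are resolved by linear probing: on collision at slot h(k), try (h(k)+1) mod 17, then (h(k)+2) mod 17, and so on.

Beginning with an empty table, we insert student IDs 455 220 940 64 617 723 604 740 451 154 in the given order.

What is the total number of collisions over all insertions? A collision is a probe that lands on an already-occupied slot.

25

455 hashes to 2; slot 2 is free -> place at 2.
220 hashes to 14; slot 14 is free -> place at 14.
940 hashes to 4; slot 4 is free -> place at 4.
64 hashes to 2; 2 taken -> place at 3.
617 hashes to 4; 4 taken -> place at 5.
723 hashes to 3; 3,4,5 taken -> place at 6.
604 hashes to 3; 3,4,5,6 taken -> place at 7.
740 hashes to 3; 3,4,5,6,7 taken -> place at 8.
451 hashes to 3; 3,4,5,6,7,8 taken -> place at 9.
154 hashes to 5; 5,6,7,8,9 taken -> place at 10.
Table: [-, -, 455, 64, 940, 617, 723, 604, 740, 451, 154, -, -, -, 220, -, -]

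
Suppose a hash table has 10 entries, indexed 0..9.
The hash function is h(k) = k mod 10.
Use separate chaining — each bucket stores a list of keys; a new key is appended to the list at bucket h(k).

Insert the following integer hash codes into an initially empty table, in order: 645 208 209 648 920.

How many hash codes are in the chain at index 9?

1

645 → bucket 5
208 → bucket 8
209 → bucket 9
648 → bucket 8 (collision)
920 → bucket 0
Final buckets:
0: 920
1: —
2: —
3: —
4: —
5: 645
6: —
7: —
8: 208 -> 648
9: 209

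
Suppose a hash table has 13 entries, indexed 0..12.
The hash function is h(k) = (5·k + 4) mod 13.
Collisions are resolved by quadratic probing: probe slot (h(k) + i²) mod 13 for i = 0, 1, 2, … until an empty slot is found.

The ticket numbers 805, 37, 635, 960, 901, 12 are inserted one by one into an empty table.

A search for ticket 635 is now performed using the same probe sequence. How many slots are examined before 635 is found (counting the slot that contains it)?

2

805 hashes to 12; slot 12 is free → place at 12.
37 hashes to 7; slot 7 is free → place at 7.
635 hashes to 7; 7 taken → place at 8.
960 hashes to 7; 7,8 taken → place at 11.
901 hashes to 11; 11,12 taken → place at 2.
12 hashes to 12; 12 taken → place at 0.
Table: [12, _, 901, _, _, _, _, 37, 635, _, _, 960, 805]
Lookup 635: h=7, probe 7,8 → found at 8.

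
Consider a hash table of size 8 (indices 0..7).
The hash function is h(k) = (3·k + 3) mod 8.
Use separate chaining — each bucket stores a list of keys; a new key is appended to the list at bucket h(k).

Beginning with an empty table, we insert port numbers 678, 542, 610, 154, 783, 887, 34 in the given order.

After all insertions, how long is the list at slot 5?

Insert 678: h=5, bucket 5 empty -> new chain.
Insert 542: h=5, bucket 5 nonempty -> append to chain.
Insert 610: h=1, bucket 1 empty -> new chain.
Insert 154: h=1, bucket 1 nonempty -> append to chain.
Insert 783: h=0, bucket 0 empty -> new chain.
Insert 887: h=0, bucket 0 nonempty -> append to chain.
Insert 34: h=1, bucket 1 nonempty -> append to chain.
Final buckets:
0: 783 -> 887
1: 610 -> 154 -> 34
2: _
3: _
4: _
5: 678 -> 542
6: _
7: _

2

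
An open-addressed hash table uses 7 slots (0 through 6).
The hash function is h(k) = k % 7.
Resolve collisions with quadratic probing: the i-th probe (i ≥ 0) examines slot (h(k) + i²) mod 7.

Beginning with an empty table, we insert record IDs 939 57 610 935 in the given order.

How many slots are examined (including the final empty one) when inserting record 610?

939 hashes to 1; slot 1 is free -> place at 1.
57 hashes to 1; 1 taken -> place at 2.
610 hashes to 1; 1,2 taken -> place at 5.
935 hashes to 4; slot 4 is free -> place at 4.
Table: [—, 939, 57, —, 935, 610, —]

3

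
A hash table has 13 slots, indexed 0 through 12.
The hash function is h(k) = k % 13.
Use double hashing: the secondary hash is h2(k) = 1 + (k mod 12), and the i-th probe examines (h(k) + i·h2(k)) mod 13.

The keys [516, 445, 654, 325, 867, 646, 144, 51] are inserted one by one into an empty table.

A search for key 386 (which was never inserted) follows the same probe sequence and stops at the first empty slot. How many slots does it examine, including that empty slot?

Insert 516: h=9, slot 9 empty → index 9.
Insert 445: h=3, slot 3 empty → index 3.
Insert 654: h=4, slot 4 empty → index 4.
Insert 325: h=0, slot 0 empty → index 0.
Insert 867: h=9, h2=4, slots 9,0,4 occupied → index 8.
Insert 646: h=9, h2=11, slot 9 occupied → index 7.
Insert 144: h=1, slot 1 empty → index 1.
Insert 51: h=12, slot 12 empty → index 12.
Table: [325, 144, -, 445, 654, -, -, 646, 867, 516, -, -, 51]
Lookup 386: h=9, h2=3, probe 9,12,2 → slot 2 empty, not found.

3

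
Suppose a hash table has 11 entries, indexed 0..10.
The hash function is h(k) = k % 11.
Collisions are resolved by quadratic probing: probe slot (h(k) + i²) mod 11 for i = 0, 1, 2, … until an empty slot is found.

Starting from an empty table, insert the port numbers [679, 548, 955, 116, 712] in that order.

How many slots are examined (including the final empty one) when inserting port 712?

3

Insert 679: h=8, slot 8 empty → index 8.
Insert 548: h=9, slot 9 empty → index 9.
Insert 955: h=9, slot 9 occupied → index 10.
Insert 116: h=6, slot 6 empty → index 6.
Insert 712: h=8, slots 8,9 occupied → index 1.
Table: [∅, 712, ∅, ∅, ∅, ∅, 116, ∅, 679, 548, 955]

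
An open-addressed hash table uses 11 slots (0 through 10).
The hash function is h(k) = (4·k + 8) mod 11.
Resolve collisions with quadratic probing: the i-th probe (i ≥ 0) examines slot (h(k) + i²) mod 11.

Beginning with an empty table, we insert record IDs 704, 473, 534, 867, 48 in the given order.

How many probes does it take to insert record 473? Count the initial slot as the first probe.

704: h=8 -> slot 8
473: h=8, probe 8,9 -> slot 9
534: h=10 -> slot 10
867: h=0 -> slot 0
48: h=2 -> slot 2
Table: [867, -, 48, -, -, -, -, -, 704, 473, 534]

2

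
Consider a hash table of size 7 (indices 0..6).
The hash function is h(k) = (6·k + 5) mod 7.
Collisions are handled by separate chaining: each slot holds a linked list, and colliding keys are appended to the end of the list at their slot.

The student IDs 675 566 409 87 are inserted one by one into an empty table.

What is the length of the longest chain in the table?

3

Insert 675: h=2, bucket 2 empty -> new chain.
Insert 566: h=6, bucket 6 empty -> new chain.
Insert 409: h=2, bucket 2 nonempty -> append to chain.
Insert 87: h=2, bucket 2 nonempty -> append to chain.
Final buckets:
0: -
1: -
2: 675 -> 409 -> 87
3: -
4: -
5: -
6: 566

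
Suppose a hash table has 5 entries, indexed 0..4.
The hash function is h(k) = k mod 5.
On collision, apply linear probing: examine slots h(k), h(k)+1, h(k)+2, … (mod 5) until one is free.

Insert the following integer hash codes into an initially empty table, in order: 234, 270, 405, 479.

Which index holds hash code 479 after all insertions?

234 hashes to 4; slot 4 is free -> place at 4.
270 hashes to 0; slot 0 is free -> place at 0.
405 hashes to 0; 0 taken -> place at 1.
479 hashes to 4; 4,0,1 taken -> place at 2.
Table: [270, 405, 479, -, 234]

2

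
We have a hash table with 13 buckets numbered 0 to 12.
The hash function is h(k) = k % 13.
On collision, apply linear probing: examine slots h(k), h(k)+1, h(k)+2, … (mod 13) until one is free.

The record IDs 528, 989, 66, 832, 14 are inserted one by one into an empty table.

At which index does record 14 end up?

Insert 528: h=8, slot 8 empty -> index 8.
Insert 989: h=1, slot 1 empty -> index 1.
Insert 66: h=1, slot 1 occupied -> index 2.
Insert 832: h=0, slot 0 empty -> index 0.
Insert 14: h=1, slots 1,2 occupied -> index 3.
Table: [832, 989, 66, 14, _, _, _, _, 528, _, _, _, _]

3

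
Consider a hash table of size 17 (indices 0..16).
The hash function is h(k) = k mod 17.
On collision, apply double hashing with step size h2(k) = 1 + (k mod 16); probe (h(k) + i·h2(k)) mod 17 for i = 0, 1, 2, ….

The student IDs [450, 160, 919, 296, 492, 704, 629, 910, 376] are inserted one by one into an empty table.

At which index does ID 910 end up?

5

450 hashes to 8; slot 8 is free -> place at 8.
160 hashes to 7; slot 7 is free -> place at 7.
919 hashes to 1; slot 1 is free -> place at 1.
296 hashes to 7, h2=9; 7 taken -> place at 16.
492 hashes to 16, h2=13; 16 taken -> place at 12.
704 hashes to 7, h2=1; 7,8 taken -> place at 9.
629 hashes to 0; slot 0 is free -> place at 0.
910 hashes to 9, h2=15; 9,7 taken -> place at 5.
376 hashes to 2; slot 2 is free -> place at 2.
Table: [629, 919, 376, ∅, ∅, 910, ∅, 160, 450, 704, ∅, ∅, 492, ∅, ∅, ∅, 296]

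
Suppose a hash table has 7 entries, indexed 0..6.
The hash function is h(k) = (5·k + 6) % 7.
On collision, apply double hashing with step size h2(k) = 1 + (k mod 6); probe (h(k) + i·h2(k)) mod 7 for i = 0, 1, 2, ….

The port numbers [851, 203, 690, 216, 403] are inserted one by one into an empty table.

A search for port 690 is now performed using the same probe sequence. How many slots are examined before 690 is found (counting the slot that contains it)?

3

Insert 851: h=5, slot 5 empty => index 5.
Insert 203: h=6, slot 6 empty => index 6.
Insert 690: h=5, h2=1, slots 5,6 occupied => index 0.
Insert 216: h=1, slot 1 empty => index 1.
Insert 403: h=5, h2=2, slots 5,0 occupied => index 2.
Table: [690, 216, 403, _, _, 851, 203]
Lookup 690: h=5, h2=1, probe 5,6,0 → found at 0.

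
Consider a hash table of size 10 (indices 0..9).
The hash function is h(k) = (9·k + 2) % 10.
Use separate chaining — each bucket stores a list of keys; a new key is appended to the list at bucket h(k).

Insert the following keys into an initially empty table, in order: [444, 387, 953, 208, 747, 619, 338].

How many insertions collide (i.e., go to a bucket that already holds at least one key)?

2

444 → bucket 8
387 → bucket 5
953 → bucket 9
208 → bucket 4
747 → bucket 5 (collision)
619 → bucket 3
338 → bucket 4 (collision)
Final buckets:
0: ∅
1: ∅
2: ∅
3: 619
4: 208 -> 338
5: 387 -> 747
6: ∅
7: ∅
8: 444
9: 953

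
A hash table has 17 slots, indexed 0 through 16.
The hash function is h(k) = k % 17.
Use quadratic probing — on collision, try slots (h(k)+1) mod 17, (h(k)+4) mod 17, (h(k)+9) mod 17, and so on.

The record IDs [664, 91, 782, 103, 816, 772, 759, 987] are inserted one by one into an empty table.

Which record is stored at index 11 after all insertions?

Insert 664: h=1, slot 1 empty => index 1.
Insert 91: h=6, slot 6 empty => index 6.
Insert 782: h=0, slot 0 empty => index 0.
Insert 103: h=1, slot 1 occupied => index 2.
Insert 816: h=0, slots 0,1 occupied => index 4.
Insert 772: h=7, slot 7 empty => index 7.
Insert 759: h=11, slot 11 empty => index 11.
Insert 987: h=1, slots 1,2 occupied => index 5.
Table: [782, 664, 103, ∅, 816, 987, 91, 772, ∅, ∅, ∅, 759, ∅, ∅, ∅, ∅, ∅]

759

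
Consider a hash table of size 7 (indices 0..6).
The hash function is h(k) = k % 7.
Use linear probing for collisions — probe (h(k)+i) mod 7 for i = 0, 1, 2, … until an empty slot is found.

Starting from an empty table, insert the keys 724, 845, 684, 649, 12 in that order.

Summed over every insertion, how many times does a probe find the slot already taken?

6

724: h=3 => slot 3
845: h=5 => slot 5
684: h=5, probe 5,6 => slot 6
649: h=5, probe 5,6,0 => slot 0
12: h=5, probe 5,6,0,1 => slot 1
Table: [649, 12, -, 724, -, 845, 684]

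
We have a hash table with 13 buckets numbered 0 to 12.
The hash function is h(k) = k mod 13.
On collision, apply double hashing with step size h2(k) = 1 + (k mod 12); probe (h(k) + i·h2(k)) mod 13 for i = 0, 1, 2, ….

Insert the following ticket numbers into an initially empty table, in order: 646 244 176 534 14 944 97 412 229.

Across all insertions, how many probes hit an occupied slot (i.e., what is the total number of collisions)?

646 hashes to 9; slot 9 is free => place at 9.
244 hashes to 10; slot 10 is free => place at 10.
176 hashes to 7; slot 7 is free => place at 7.
534 hashes to 1; slot 1 is free => place at 1.
14 hashes to 1, h2=3; 1 taken => place at 4.
944 hashes to 8; slot 8 is free => place at 8.
97 hashes to 6; slot 6 is free => place at 6.
412 hashes to 9, h2=5; 9,1,6 taken => place at 11.
229 hashes to 8, h2=2; 8,10 taken => place at 12.
Table: [-, 534, -, -, 14, -, 97, 176, 944, 646, 244, 412, 229]

6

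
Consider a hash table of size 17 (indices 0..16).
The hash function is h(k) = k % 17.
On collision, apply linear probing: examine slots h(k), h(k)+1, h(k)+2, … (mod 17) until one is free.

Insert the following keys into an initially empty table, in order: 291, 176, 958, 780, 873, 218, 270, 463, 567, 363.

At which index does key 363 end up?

10

291: h=2 => slot 2
176: h=6 => slot 6
958: h=6, probe 6,7 => slot 7
780: h=15 => slot 15
873: h=6, probe 6,7,8 => slot 8
218: h=14 => slot 14
270: h=15, probe 15,16 => slot 16
463: h=4 => slot 4
567: h=6, probe 6,7,8,9 => slot 9
363: h=6, probe 6,7,8,9,10 => slot 10
Table: [—, —, 291, —, 463, —, 176, 958, 873, 567, 363, —, —, —, 218, 780, 270]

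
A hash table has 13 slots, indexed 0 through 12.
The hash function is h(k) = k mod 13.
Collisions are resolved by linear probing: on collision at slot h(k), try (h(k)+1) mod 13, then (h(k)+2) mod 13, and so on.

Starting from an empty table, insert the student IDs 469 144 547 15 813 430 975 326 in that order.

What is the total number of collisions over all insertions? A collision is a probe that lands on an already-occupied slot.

Insert 469: h=1, slot 1 empty → index 1.
Insert 144: h=1, slot 1 occupied → index 2.
Insert 547: h=1, slots 1,2 occupied → index 3.
Insert 15: h=2, slots 2,3 occupied → index 4.
Insert 813: h=7, slot 7 empty → index 7.
Insert 430: h=1, slots 1,2,3,4 occupied → index 5.
Insert 975: h=0, slot 0 empty → index 0.
Insert 326: h=1, slots 1,2,3,4,5 occupied → index 6.
Table: [975, 469, 144, 547, 15, 430, 326, 813, _, _, _, _, _]

14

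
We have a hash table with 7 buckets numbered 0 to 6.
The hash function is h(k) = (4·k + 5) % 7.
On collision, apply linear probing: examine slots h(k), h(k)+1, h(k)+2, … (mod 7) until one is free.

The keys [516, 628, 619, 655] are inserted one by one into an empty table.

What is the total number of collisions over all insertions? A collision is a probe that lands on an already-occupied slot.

1

516: h=4 → slot 4
628: h=4, probe 4,5 → slot 5
619: h=3 → slot 3
655: h=0 → slot 0
Table: [655, -, -, 619, 516, 628, -]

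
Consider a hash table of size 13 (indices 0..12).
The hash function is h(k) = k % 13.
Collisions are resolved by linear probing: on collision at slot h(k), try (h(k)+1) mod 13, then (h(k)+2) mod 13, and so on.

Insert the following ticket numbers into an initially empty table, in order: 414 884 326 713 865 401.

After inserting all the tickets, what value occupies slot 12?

713

Insert 414: h=11, slot 11 empty → index 11.
Insert 884: h=0, slot 0 empty → index 0.
Insert 326: h=1, slot 1 empty → index 1.
Insert 713: h=11, slot 11 occupied → index 12.
Insert 865: h=7, slot 7 empty → index 7.
Insert 401: h=11, slots 11,12,0,1 occupied → index 2.
Table: [884, 326, 401, —, —, —, —, 865, —, —, —, 414, 713]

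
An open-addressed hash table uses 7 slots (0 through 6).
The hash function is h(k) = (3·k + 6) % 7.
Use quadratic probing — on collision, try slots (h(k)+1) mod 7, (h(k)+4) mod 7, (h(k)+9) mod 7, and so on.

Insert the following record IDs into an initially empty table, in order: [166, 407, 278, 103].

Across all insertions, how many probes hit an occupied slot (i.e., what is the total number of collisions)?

166 hashes to 0; slot 0 is free => place at 0.
407 hashes to 2; slot 2 is free => place at 2.
278 hashes to 0; 0 taken => place at 1.
103 hashes to 0; 0,1 taken => place at 4.
Table: [166, 278, 407, ., 103, ., .]

3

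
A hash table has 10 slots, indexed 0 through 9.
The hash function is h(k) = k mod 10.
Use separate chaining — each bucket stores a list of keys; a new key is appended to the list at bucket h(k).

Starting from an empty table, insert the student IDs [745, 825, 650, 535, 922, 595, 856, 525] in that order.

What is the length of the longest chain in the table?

5

745 → bucket 5
825 → bucket 5 (collision)
650 → bucket 0
535 → bucket 5 (collision)
922 → bucket 2
595 → bucket 5 (collision)
856 → bucket 6
525 → bucket 5 (collision)
Final buckets:
0: 650
1: -
2: 922
3: -
4: -
5: 745 -> 825 -> 535 -> 595 -> 525
6: 856
7: -
8: -
9: -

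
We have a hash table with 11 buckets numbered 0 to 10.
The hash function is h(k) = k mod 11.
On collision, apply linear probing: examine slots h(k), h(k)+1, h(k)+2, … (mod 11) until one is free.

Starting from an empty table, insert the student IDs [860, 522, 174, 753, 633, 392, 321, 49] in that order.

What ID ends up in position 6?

753

860: h=2 -> slot 2
522: h=5 -> slot 5
174: h=9 -> slot 9
753: h=5, probe 5,6 -> slot 6
633: h=6, probe 6,7 -> slot 7
392: h=7, probe 7,8 -> slot 8
321: h=2, probe 2,3 -> slot 3
49: h=5, probe 5,6,7,8,9,10 -> slot 10
Table: [_, _, 860, 321, _, 522, 753, 633, 392, 174, 49]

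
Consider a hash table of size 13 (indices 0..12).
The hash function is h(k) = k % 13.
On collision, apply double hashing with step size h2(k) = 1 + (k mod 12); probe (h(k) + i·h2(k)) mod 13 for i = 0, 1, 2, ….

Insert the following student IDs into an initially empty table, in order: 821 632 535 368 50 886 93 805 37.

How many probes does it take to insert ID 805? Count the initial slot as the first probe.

821 hashes to 2; slot 2 is free → place at 2.
632 hashes to 8; slot 8 is free → place at 8.
535 hashes to 2, h2=8; 2 taken → place at 10.
368 hashes to 4; slot 4 is free → place at 4.
50 hashes to 11; slot 11 is free → place at 11.
886 hashes to 2, h2=11; 2 taken → place at 0.
93 hashes to 2, h2=10; 2 taken → place at 12.
805 hashes to 12, h2=2; 12 taken → place at 1.
37 hashes to 11, h2=2; 11,0,2,4 taken → place at 6.
Table: [886, 805, 821, ∅, 368, ∅, 37, ∅, 632, ∅, 535, 50, 93]

2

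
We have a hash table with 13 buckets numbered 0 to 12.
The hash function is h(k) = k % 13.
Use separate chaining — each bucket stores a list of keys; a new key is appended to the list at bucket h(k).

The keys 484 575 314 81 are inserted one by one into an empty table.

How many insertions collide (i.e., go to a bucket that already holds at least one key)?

2

484 → bucket 3
575 → bucket 3 (collision)
314 → bucket 2
81 → bucket 3 (collision)
Final buckets:
0: ∅
1: ∅
2: 314
3: 484 -> 575 -> 81
4: ∅
5: ∅
6: ∅
7: ∅
8: ∅
9: ∅
10: ∅
11: ∅
12: ∅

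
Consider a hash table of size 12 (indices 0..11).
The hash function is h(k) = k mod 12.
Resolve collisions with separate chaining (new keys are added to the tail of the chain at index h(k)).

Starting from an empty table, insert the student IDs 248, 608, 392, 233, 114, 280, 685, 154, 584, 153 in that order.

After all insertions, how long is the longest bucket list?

4

Insert 248: h=8, bucket 8 empty -> new chain.
Insert 608: h=8, bucket 8 nonempty -> append to chain.
Insert 392: h=8, bucket 8 nonempty -> append to chain.
Insert 233: h=5, bucket 5 empty -> new chain.
Insert 114: h=6, bucket 6 empty -> new chain.
Insert 280: h=4, bucket 4 empty -> new chain.
Insert 685: h=1, bucket 1 empty -> new chain.
Insert 154: h=10, bucket 10 empty -> new chain.
Insert 584: h=8, bucket 8 nonempty -> append to chain.
Insert 153: h=9, bucket 9 empty -> new chain.
Final buckets:
0: .
1: 685
2: .
3: .
4: 280
5: 233
6: 114
7: .
8: 248 -> 608 -> 392 -> 584
9: 153
10: 154
11: .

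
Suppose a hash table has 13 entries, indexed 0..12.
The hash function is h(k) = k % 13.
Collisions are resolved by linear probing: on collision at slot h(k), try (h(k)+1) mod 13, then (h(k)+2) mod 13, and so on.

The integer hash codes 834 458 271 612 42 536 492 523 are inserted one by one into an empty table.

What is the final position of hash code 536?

834 hashes to 2; slot 2 is free → place at 2.
458 hashes to 3; slot 3 is free → place at 3.
271 hashes to 11; slot 11 is free → place at 11.
612 hashes to 1; slot 1 is free → place at 1.
42 hashes to 3; 3 taken → place at 4.
536 hashes to 3; 3,4 taken → place at 5.
492 hashes to 11; 11 taken → place at 12.
523 hashes to 3; 3,4,5 taken → place at 6.
Table: [_, 612, 834, 458, 42, 536, 523, _, _, _, _, 271, 492]

5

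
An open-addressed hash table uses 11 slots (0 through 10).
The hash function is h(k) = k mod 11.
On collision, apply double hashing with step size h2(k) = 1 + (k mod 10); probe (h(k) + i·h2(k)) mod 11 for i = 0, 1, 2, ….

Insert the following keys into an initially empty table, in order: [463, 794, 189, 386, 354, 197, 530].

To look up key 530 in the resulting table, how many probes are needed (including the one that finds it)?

2

463 hashes to 1; slot 1 is free → place at 1.
794 hashes to 2; slot 2 is free → place at 2.
189 hashes to 2, h2=10; 2,1 taken → place at 0.
386 hashes to 1, h2=7; 1 taken → place at 8.
354 hashes to 2, h2=5; 2 taken → place at 7.
197 hashes to 10; slot 10 is free → place at 10.
530 hashes to 2, h2=1; 2 taken → place at 3.
Table: [189, 463, 794, 530, ∅, ∅, ∅, 354, 386, ∅, 197]
Lookup 530: h=2, h2=1, probe 2,3 → found at 3.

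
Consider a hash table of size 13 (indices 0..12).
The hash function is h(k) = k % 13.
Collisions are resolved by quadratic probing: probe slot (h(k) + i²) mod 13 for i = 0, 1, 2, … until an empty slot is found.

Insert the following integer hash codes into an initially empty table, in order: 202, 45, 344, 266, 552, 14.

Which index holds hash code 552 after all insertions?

202: h=7 => slot 7
45: h=6 => slot 6
344: h=6, probe 6,7,10 => slot 10
266: h=6, probe 6,7,10,2 => slot 2
552: h=6, probe 6,7,10,2,9 => slot 9
14: h=1 => slot 1
Table: [—, 14, 266, —, —, —, 45, 202, —, 552, 344, —, —]

9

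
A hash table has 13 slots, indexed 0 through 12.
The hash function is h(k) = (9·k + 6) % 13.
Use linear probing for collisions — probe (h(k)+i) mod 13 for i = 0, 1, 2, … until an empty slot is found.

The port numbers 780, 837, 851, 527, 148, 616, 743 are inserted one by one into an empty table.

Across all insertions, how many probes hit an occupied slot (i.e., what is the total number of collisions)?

Insert 780: h=6, slot 6 empty => index 6.
Insert 837: h=12, slot 12 empty => index 12.
Insert 851: h=8, slot 8 empty => index 8.
Insert 527: h=4, slot 4 empty => index 4.
Insert 148: h=12, slot 12 occupied => index 0.
Insert 616: h=12, slots 12,0 occupied => index 1.
Insert 743: h=11, slot 11 empty => index 11.
Table: [148, 616, —, —, 527, —, 780, —, 851, —, —, 743, 837]

3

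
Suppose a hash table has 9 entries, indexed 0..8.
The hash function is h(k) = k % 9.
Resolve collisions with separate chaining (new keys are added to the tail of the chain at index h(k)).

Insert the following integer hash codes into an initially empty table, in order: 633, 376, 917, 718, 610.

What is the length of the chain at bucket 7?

633 → bucket 3
376 → bucket 7
917 → bucket 8
718 → bucket 7 (collision)
610 → bucket 7 (collision)
Final buckets:
0: —
1: —
2: —
3: 633
4: —
5: —
6: —
7: 376 -> 718 -> 610
8: 917

3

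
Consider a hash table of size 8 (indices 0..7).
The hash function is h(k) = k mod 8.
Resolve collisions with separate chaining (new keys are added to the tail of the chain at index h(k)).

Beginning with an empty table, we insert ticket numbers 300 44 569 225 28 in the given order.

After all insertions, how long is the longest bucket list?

3

Insert 300: h=4, bucket 4 empty → new chain.
Insert 44: h=4, bucket 4 nonempty → append to chain.
Insert 569: h=1, bucket 1 empty → new chain.
Insert 225: h=1, bucket 1 nonempty → append to chain.
Insert 28: h=4, bucket 4 nonempty → append to chain.
Final buckets:
0: _
1: 569 -> 225
2: _
3: _
4: 300 -> 44 -> 28
5: _
6: _
7: _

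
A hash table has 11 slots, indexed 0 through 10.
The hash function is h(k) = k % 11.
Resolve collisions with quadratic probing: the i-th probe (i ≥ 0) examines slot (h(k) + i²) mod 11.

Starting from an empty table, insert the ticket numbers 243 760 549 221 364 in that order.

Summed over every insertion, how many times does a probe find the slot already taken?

243: h=1 => slot 1
760: h=1, probe 1,2 => slot 2
549: h=10 => slot 10
221: h=1, probe 1,2,5 => slot 5
364: h=1, probe 1,2,5,10,6 => slot 6
Table: [., 243, 760, ., ., 221, 364, ., ., ., 549]

7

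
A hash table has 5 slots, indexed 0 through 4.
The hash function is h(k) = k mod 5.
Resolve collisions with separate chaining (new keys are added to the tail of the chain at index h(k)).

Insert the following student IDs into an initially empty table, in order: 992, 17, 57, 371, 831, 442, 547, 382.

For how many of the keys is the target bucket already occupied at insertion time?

Insert 992: h=2, bucket 2 empty → new chain.
Insert 17: h=2, bucket 2 nonempty → append to chain.
Insert 57: h=2, bucket 2 nonempty → append to chain.
Insert 371: h=1, bucket 1 empty → new chain.
Insert 831: h=1, bucket 1 nonempty → append to chain.
Insert 442: h=2, bucket 2 nonempty → append to chain.
Insert 547: h=2, bucket 2 nonempty → append to chain.
Insert 382: h=2, bucket 2 nonempty → append to chain.
Final buckets:
0: ∅
1: 371 -> 831
2: 992 -> 17 -> 57 -> 442 -> 547 -> 382
3: ∅
4: ∅

6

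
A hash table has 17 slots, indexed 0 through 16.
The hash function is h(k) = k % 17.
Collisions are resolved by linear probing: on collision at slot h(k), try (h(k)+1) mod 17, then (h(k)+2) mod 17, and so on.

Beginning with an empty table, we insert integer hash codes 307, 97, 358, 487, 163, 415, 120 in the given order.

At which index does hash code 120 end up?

3

Insert 307: h=1, slot 1 empty => index 1.
Insert 97: h=12, slot 12 empty => index 12.
Insert 358: h=1, slot 1 occupied => index 2.
Insert 487: h=11, slot 11 empty => index 11.
Insert 163: h=10, slot 10 empty => index 10.
Insert 415: h=7, slot 7 empty => index 7.
Insert 120: h=1, slots 1,2 occupied => index 3.
Table: [∅, 307, 358, 120, ∅, ∅, ∅, 415, ∅, ∅, 163, 487, 97, ∅, ∅, ∅, ∅]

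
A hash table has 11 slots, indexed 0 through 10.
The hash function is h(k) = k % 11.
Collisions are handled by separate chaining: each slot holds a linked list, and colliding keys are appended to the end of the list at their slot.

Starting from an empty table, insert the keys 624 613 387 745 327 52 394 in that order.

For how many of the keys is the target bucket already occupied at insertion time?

4

624 -> bucket 8
613 -> bucket 8 (collision)
387 -> bucket 2
745 -> bucket 8 (collision)
327 -> bucket 8 (collision)
52 -> bucket 8 (collision)
394 -> bucket 9
Final buckets:
0: ∅
1: ∅
2: 387
3: ∅
4: ∅
5: ∅
6: ∅
7: ∅
8: 624 -> 613 -> 745 -> 327 -> 52
9: 394
10: ∅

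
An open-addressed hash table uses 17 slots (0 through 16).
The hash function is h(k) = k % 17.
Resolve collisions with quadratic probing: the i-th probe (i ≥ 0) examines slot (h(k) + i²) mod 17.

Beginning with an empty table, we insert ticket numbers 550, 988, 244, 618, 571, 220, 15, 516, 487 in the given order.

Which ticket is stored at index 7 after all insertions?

244

Insert 550: h=6, slot 6 empty → index 6.
Insert 988: h=2, slot 2 empty → index 2.
Insert 244: h=6, slot 6 occupied → index 7.
Insert 618: h=6, slots 6,7 occupied → index 10.
Insert 571: h=10, slot 10 occupied → index 11.
Insert 220: h=16, slot 16 empty → index 16.
Insert 15: h=15, slot 15 empty → index 15.
Insert 516: h=6, slots 6,7,10,15 occupied → index 5.
Insert 487: h=11, slot 11 occupied → index 12.
Table: [., ., 988, ., ., 516, 550, 244, ., ., 618, 571, 487, ., ., 15, 220]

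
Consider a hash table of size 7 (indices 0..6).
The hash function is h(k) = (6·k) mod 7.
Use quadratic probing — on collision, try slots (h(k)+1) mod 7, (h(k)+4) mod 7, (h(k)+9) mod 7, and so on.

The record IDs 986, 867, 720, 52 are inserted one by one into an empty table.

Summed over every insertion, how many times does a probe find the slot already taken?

Insert 986: h=1, slot 1 empty => index 1.
Insert 867: h=1, slot 1 occupied => index 2.
Insert 720: h=1, slots 1,2 occupied => index 5.
Insert 52: h=4, slot 4 empty => index 4.
Table: [—, 986, 867, —, 52, 720, —]

3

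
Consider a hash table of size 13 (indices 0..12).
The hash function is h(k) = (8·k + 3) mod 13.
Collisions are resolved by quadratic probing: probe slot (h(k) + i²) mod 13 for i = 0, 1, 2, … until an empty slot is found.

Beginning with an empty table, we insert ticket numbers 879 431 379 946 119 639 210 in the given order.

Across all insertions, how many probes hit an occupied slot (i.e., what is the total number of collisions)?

13

879: h=2 => slot 2
431: h=6 => slot 6
379: h=6, probe 6,7 => slot 7
946: h=5 => slot 5
119: h=6, probe 6,7,10 => slot 10
639: h=6, probe 6,7,10,2,9 => slot 9
210: h=6, probe 6,7,10,2,9,5,3 => slot 3
Table: [-, -, 879, 210, -, 946, 431, 379, -, 639, 119, -, -]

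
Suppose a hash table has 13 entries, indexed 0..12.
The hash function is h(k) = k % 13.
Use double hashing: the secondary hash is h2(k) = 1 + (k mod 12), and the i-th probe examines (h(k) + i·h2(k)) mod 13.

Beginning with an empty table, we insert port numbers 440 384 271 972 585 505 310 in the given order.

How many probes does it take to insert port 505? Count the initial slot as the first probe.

440 hashes to 11; slot 11 is free -> place at 11.
384 hashes to 7; slot 7 is free -> place at 7.
271 hashes to 11, h2=8; 11 taken -> place at 6.
972 hashes to 10; slot 10 is free -> place at 10.
585 hashes to 0; slot 0 is free -> place at 0.
505 hashes to 11, h2=2; 11,0 taken -> place at 2.
310 hashes to 11, h2=11; 11 taken -> place at 9.
Table: [585, ., 505, ., ., ., 271, 384, ., 310, 972, 440, .]

3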